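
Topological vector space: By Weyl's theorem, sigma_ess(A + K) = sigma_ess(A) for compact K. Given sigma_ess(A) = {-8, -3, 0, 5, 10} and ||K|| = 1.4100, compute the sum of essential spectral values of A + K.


By Weyl's theorem, the essential spectrum is invariant under compact perturbations.
sigma_ess(A + K) = sigma_ess(A) = {-8, -3, 0, 5, 10}
Sum = -8 + -3 + 0 + 5 + 10 = 4

4


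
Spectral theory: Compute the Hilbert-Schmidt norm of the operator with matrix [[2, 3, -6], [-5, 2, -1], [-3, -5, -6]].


The Hilbert-Schmidt norm is sqrt(sum of squares of all entries).
Sum of squares = 2^2 + 3^2 + (-6)^2 + (-5)^2 + 2^2 + (-1)^2 + (-3)^2 + (-5)^2 + (-6)^2
= 4 + 9 + 36 + 25 + 4 + 1 + 9 + 25 + 36 = 149
||T||_HS = sqrt(149) = 12.2066

12.2066


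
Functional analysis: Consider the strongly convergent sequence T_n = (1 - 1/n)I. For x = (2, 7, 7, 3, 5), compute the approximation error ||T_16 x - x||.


T_16 x - x = (1 - 1/16)x - x = -x/16
||x|| = sqrt(136) = 11.6619
||T_16 x - x|| = ||x||/16 = 11.6619/16 = 0.7289

0.7289


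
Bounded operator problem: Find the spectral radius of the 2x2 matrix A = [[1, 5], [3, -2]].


For a 2x2 matrix, eigenvalues satisfy lambda^2 - (trace)*lambda + det = 0
trace = 1 + -2 = -1
det = 1*-2 - 5*3 = -17
discriminant = (-1)^2 - 4*(-17) = 69
spectral radius = max |eigenvalue| = 4.6533

4.6533


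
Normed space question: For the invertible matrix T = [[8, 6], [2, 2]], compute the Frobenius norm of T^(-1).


det(T) = 8*2 - 6*2 = 4
T^(-1) = (1/4) * [[2, -6], [-2, 8]] = [[0.5000, -1.5000], [-0.5000, 2.0000]]
||T^(-1)||_F^2 = 0.5000^2 + (-1.5000)^2 + (-0.5000)^2 + 2.0000^2 = 6.7500
||T^(-1)||_F = sqrt(6.7500) = 2.5981

2.5981


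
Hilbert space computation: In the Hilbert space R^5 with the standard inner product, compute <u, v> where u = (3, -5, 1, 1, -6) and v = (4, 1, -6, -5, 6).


Computing the standard inner product <u, v> = sum u_i * v_i
= 3*4 + -5*1 + 1*-6 + 1*-5 + -6*6
= 12 + -5 + -6 + -5 + -36
= -40

-40


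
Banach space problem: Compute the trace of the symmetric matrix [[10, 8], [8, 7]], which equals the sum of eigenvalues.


For a self-adjoint (symmetric) matrix, the eigenvalues are real.
The sum of eigenvalues equals the trace of the matrix.
trace = 10 + 7 = 17

17


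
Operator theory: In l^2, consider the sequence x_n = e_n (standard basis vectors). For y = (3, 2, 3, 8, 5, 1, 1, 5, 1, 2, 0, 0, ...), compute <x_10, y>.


x_10 = e_10 is the standard basis vector with 1 in position 10.
<x_10, y> = y_10 = 2
As n -> infinity, <x_n, y> -> 0, confirming weak convergence of (x_n) to 0.

2


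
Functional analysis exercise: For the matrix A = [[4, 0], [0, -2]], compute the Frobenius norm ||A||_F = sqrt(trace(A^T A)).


||A||_F^2 = sum a_ij^2
= 4^2 + 0^2 + 0^2 + (-2)^2
= 16 + 0 + 0 + 4 = 20
||A||_F = sqrt(20) = 4.4721

4.4721


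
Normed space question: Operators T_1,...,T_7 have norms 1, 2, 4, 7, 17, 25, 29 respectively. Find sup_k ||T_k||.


By the Uniform Boundedness Principle, the supremum of norms is finite.
sup_k ||T_k|| = max(1, 2, 4, 7, 17, 25, 29) = 29

29


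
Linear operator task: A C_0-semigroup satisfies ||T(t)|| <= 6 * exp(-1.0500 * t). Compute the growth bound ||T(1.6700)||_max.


||T(1.6700)|| <= 6 * exp(-1.0500 * 1.6700)
= 6 * exp(-1.7535)
= 6 * 0.1732
= 1.0390

1.0390


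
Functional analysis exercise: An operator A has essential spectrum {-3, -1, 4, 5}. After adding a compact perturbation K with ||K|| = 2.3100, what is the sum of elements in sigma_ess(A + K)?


By Weyl's theorem, the essential spectrum is invariant under compact perturbations.
sigma_ess(A + K) = sigma_ess(A) = {-3, -1, 4, 5}
Sum = -3 + -1 + 4 + 5 = 5

5


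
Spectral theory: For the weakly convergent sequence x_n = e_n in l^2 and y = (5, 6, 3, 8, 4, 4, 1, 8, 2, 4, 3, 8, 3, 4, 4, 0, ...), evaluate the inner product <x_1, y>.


x_1 = e_1 is the standard basis vector with 1 in position 1.
<x_1, y> = y_1 = 5
As n -> infinity, <x_n, y> -> 0, confirming weak convergence of (x_n) to 0.

5


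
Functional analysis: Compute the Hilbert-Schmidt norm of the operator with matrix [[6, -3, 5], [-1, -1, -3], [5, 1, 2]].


The Hilbert-Schmidt norm is sqrt(sum of squares of all entries).
Sum of squares = 6^2 + (-3)^2 + 5^2 + (-1)^2 + (-1)^2 + (-3)^2 + 5^2 + 1^2 + 2^2
= 36 + 9 + 25 + 1 + 1 + 9 + 25 + 1 + 4 = 111
||T||_HS = sqrt(111) = 10.5357

10.5357


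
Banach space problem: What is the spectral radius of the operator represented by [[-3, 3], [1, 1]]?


For a 2x2 matrix, eigenvalues satisfy lambda^2 - (trace)*lambda + det = 0
trace = -3 + 1 = -2
det = -3*1 - 3*1 = -6
discriminant = (-2)^2 - 4*(-6) = 28
spectral radius = max |eigenvalue| = 3.6458

3.6458


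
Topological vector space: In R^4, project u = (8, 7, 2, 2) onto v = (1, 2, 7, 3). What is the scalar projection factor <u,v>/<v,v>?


Computing <u,v> = 8*1 + 7*2 + 2*7 + 2*3 = 42
Computing <v,v> = 1^2 + 2^2 + 7^2 + 3^2 = 63
Projection coefficient = 42/63 = 0.6667

0.6667


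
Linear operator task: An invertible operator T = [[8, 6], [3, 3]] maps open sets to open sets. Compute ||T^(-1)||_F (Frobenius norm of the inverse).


det(T) = 8*3 - 6*3 = 6
T^(-1) = (1/6) * [[3, -6], [-3, 8]] = [[0.5000, -1.0000], [-0.5000, 1.3333]]
||T^(-1)||_F^2 = 0.5000^2 + (-1.0000)^2 + (-0.5000)^2 + 1.3333^2 = 3.2778
||T^(-1)||_F = sqrt(3.2778) = 1.8105

1.8105


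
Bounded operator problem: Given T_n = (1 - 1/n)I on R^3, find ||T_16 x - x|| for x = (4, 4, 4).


T_16 x - x = (1 - 1/16)x - x = -x/16
||x|| = sqrt(48) = 6.9282
||T_16 x - x|| = ||x||/16 = 6.9282/16 = 0.4330

0.4330


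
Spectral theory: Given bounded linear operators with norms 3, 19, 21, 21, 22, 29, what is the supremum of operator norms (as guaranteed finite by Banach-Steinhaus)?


By the Uniform Boundedness Principle, the supremum of norms is finite.
sup_k ||T_k|| = max(3, 19, 21, 21, 22, 29) = 29

29


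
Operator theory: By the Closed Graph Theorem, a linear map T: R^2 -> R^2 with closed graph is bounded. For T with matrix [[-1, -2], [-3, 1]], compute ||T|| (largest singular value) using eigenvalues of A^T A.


A^T A = [[10, -1], [-1, 5]]
trace(A^T A) = 15, det(A^T A) = 49
discriminant = 15^2 - 4*49 = 29
Largest eigenvalue of A^T A = (trace + sqrt(disc))/2 = 10.1926
||T|| = sqrt(10.1926) = 3.1926

3.1926


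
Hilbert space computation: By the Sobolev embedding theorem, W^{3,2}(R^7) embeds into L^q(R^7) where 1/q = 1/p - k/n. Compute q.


Using the Sobolev embedding formula: 1/q = 1/p - k/n
1/q = 1/2 - 3/7 = 1/14
q = 1/(1/14) = 14

14.0000


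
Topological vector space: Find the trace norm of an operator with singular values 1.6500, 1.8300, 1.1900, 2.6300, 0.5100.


The nuclear norm is the sum of all singular values.
||T||_1 = 1.6500 + 1.8300 + 1.1900 + 2.6300 + 0.5100
= 7.8100

7.8100


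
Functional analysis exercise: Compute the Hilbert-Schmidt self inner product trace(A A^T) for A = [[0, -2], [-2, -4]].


trace(A * A^T) = sum of squares of all entries
= 0^2 + (-2)^2 + (-2)^2 + (-4)^2
= 0 + 4 + 4 + 16
= 24

24


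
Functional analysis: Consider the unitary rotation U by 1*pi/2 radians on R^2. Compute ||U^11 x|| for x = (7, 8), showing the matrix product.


U is a rotation by theta = 1*pi/2
U^11 = rotation by 11*theta = 11*pi/2 = 3*pi/2 (mod 2*pi)
cos(3*pi/2) = 0.0000, sin(3*pi/2) = -1.0000
U^11 x = (0.0000 * 7 - -1.0000 * 8, -1.0000 * 7 + 0.0000 * 8)
= (8.0000, -7.0000)
||U^11 x|| = sqrt(8.0000^2 + (-7.0000)^2) = sqrt(113.0000) = 10.6301

10.6301


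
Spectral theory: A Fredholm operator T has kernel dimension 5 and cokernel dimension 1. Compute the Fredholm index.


The Fredholm index is defined as ind(T) = dim(ker T) - dim(coker T)
= 5 - 1
= 4

4


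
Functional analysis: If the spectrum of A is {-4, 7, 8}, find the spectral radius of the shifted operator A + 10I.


Spectrum of A + 10I = {6, 17, 18}
Spectral radius = max |lambda| over the shifted spectrum
= max(6, 17, 18) = 18

18


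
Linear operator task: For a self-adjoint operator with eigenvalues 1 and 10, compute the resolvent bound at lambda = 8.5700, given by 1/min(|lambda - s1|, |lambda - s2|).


dist(8.5700, {1, 10}) = min(|8.5700 - 1|, |8.5700 - 10|)
= min(7.5700, 1.4300) = 1.4300
Resolvent bound = 1/1.4300 = 0.6993

0.6993


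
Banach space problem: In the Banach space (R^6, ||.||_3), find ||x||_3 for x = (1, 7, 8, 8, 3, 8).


The l^3 norm = (sum |x_i|^3)^(1/3)
Sum of 3th powers = 1 + 343 + 512 + 512 + 27 + 512 = 1907
||x||_3 = (1907)^(1/3) = 12.4008

12.4008


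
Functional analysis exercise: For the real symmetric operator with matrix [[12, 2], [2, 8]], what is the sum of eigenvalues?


For a self-adjoint (symmetric) matrix, the eigenvalues are real.
The sum of eigenvalues equals the trace of the matrix.
trace = 12 + 8 = 20

20


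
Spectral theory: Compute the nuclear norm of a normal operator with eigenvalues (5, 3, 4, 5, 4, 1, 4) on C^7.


For a normal operator, singular values equal |eigenvalues|.
Trace norm = sum |lambda_i| = 5 + 3 + 4 + 5 + 4 + 1 + 4
= 26

26


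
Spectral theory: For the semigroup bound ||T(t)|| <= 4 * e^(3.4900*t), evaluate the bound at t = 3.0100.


||T(3.0100)|| <= 4 * exp(3.4900 * 3.0100)
= 4 * exp(10.5049)
= 4 * 36493.8853
= 145975.5413

145975.5413


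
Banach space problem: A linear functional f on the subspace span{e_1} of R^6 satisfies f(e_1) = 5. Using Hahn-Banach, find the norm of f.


The norm of f is given by ||f|| = sup_{||x||=1} |f(x)|.
On span{e_1}, ||e_1|| = 1, so ||f|| = |f(e_1)| / ||e_1||
= |5| / 1 = 5.0000

5.0000


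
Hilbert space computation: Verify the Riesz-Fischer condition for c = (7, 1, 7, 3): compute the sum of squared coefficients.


sum |c_n|^2 = 7^2 + 1^2 + 7^2 + 3^2
= 49 + 1 + 49 + 9
= 108

108


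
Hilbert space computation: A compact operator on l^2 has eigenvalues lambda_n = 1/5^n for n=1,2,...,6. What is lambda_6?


The eigenvalue formula gives lambda_6 = 1/5^6
= 1/15625
= 6.4000e-05

6.4000e-05


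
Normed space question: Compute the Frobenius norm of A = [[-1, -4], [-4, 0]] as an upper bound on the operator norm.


||A||_F^2 = sum a_ij^2
= (-1)^2 + (-4)^2 + (-4)^2 + 0^2
= 1 + 16 + 16 + 0 = 33
||A||_F = sqrt(33) = 5.7446

5.7446


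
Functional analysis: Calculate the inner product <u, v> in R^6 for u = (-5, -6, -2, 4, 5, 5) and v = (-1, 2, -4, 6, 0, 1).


Computing the standard inner product <u, v> = sum u_i * v_i
= -5*-1 + -6*2 + -2*-4 + 4*6 + 5*0 + 5*1
= 5 + -12 + 8 + 24 + 0 + 5
= 30

30


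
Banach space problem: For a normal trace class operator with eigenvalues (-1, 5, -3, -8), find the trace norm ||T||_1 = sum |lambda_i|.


For a normal operator, singular values equal |eigenvalues|.
Trace norm = sum |lambda_i| = 1 + 5 + 3 + 8
= 17

17


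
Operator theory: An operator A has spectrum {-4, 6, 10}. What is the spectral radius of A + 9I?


Spectrum of A + 9I = {5, 15, 19}
Spectral radius = max |lambda| over the shifted spectrum
= max(5, 15, 19) = 19

19


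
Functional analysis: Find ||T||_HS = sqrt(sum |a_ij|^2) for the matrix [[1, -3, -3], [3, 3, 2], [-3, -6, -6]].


The Hilbert-Schmidt norm is sqrt(sum of squares of all entries).
Sum of squares = 1^2 + (-3)^2 + (-3)^2 + 3^2 + 3^2 + 2^2 + (-3)^2 + (-6)^2 + (-6)^2
= 1 + 9 + 9 + 9 + 9 + 4 + 9 + 36 + 36 = 122
||T||_HS = sqrt(122) = 11.0454

11.0454


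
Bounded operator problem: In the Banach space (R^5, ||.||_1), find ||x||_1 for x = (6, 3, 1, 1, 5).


The l^1 norm equals the sum of absolute values of all components.
||x||_1 = 6 + 3 + 1 + 1 + 5
= 16

16.0000


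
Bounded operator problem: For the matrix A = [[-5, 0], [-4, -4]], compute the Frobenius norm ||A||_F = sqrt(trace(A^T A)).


||A||_F^2 = sum a_ij^2
= (-5)^2 + 0^2 + (-4)^2 + (-4)^2
= 25 + 0 + 16 + 16 = 57
||A||_F = sqrt(57) = 7.5498

7.5498


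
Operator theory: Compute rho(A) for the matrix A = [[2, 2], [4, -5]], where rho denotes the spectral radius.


For a 2x2 matrix, eigenvalues satisfy lambda^2 - (trace)*lambda + det = 0
trace = 2 + -5 = -3
det = 2*-5 - 2*4 = -18
discriminant = (-3)^2 - 4*(-18) = 81
spectral radius = max |eigenvalue| = 6.0000

6.0000


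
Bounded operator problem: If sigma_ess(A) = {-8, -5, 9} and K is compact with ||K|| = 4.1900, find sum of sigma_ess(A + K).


By Weyl's theorem, the essential spectrum is invariant under compact perturbations.
sigma_ess(A + K) = sigma_ess(A) = {-8, -5, 9}
Sum = -8 + -5 + 9 = -4

-4


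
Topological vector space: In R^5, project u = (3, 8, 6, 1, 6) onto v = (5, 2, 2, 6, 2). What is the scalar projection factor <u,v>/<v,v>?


Computing <u,v> = 3*5 + 8*2 + 6*2 + 1*6 + 6*2 = 61
Computing <v,v> = 5^2 + 2^2 + 2^2 + 6^2 + 2^2 = 73
Projection coefficient = 61/73 = 0.8356

0.8356


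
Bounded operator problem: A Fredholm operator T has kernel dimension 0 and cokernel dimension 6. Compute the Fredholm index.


The Fredholm index is defined as ind(T) = dim(ker T) - dim(coker T)
= 0 - 6
= -6

-6


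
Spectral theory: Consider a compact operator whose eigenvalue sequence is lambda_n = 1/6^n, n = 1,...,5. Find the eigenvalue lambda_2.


The eigenvalue formula gives lambda_2 = 1/6^2
= 1/36
= 0.0278

0.0278


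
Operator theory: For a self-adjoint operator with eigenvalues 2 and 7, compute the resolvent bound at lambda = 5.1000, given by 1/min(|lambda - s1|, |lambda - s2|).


dist(5.1000, {2, 7}) = min(|5.1000 - 2|, |5.1000 - 7|)
= min(3.1000, 1.9000) = 1.9000
Resolvent bound = 1/1.9000 = 0.5263

0.5263


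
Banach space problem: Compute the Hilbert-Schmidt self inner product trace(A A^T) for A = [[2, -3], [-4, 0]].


trace(A * A^T) = sum of squares of all entries
= 2^2 + (-3)^2 + (-4)^2 + 0^2
= 4 + 9 + 16 + 0
= 29

29


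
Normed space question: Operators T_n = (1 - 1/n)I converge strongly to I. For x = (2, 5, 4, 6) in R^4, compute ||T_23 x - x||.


T_23 x - x = (1 - 1/23)x - x = -x/23
||x|| = sqrt(81) = 9.0000
||T_23 x - x|| = ||x||/23 = 9.0000/23 = 0.3913

0.3913


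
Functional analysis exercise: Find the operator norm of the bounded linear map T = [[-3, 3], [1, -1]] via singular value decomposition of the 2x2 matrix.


A^T A = [[10, -10], [-10, 10]]
trace(A^T A) = 20, det(A^T A) = 0
discriminant = 20^2 - 4*0 = 400
Largest eigenvalue of A^T A = (trace + sqrt(disc))/2 = 20.0000
||T|| = sqrt(20.0000) = 4.4721

4.4721


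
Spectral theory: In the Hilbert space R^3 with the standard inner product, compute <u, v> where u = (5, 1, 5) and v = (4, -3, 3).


Computing the standard inner product <u, v> = sum u_i * v_i
= 5*4 + 1*-3 + 5*3
= 20 + -3 + 15
= 32

32


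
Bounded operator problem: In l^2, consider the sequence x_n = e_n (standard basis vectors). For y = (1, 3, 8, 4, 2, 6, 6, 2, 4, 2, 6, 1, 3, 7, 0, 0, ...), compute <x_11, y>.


x_11 = e_11 is the standard basis vector with 1 in position 11.
<x_11, y> = y_11 = 6
As n -> infinity, <x_n, y> -> 0, confirming weak convergence of (x_n) to 0.

6


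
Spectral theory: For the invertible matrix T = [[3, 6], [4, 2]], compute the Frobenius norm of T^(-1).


det(T) = 3*2 - 6*4 = -18
T^(-1) = (1/-18) * [[2, -6], [-4, 3]] = [[-0.1111, 0.3333], [0.2222, -0.1667]]
||T^(-1)||_F^2 = (-0.1111)^2 + 0.3333^2 + 0.2222^2 + (-0.1667)^2 = 0.2006
||T^(-1)||_F = sqrt(0.2006) = 0.4479

0.4479


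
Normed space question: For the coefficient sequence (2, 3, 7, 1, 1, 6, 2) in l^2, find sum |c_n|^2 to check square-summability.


sum |c_n|^2 = 2^2 + 3^2 + 7^2 + 1^2 + 1^2 + 6^2 + 2^2
= 4 + 9 + 49 + 1 + 1 + 36 + 4
= 104

104


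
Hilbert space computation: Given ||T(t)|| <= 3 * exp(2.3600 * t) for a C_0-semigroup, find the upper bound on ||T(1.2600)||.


||T(1.2600)|| <= 3 * exp(2.3600 * 1.2600)
= 3 * exp(2.9736)
= 3 * 19.5622
= 58.6867

58.6867


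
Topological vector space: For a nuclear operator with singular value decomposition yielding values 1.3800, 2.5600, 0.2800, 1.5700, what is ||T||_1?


The nuclear norm is the sum of all singular values.
||T||_1 = 1.3800 + 2.5600 + 0.2800 + 1.5700
= 5.7900

5.7900


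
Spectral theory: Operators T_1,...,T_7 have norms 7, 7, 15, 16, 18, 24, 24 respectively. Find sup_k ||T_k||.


By the Uniform Boundedness Principle, the supremum of norms is finite.
sup_k ||T_k|| = max(7, 7, 15, 16, 18, 24, 24) = 24

24


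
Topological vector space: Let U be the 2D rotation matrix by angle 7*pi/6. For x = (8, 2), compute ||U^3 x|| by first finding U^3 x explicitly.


U is a rotation by theta = 7*pi/6
U^3 = rotation by 3*theta = 21*pi/6 = 9*pi/6 (mod 2*pi)
cos(9*pi/6) = 0.0000, sin(9*pi/6) = -1.0000
U^3 x = (0.0000 * 8 - -1.0000 * 2, -1.0000 * 8 + 0.0000 * 2)
= (2.0000, -8.0000)
||U^3 x|| = sqrt(2.0000^2 + (-8.0000)^2) = sqrt(68.0000) = 8.2462

8.2462


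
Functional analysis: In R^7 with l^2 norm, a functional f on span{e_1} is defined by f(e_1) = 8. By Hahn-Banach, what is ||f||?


The norm of f is given by ||f|| = sup_{||x||=1} |f(x)|.
On span{e_1}, ||e_1|| = 1, so ||f|| = |f(e_1)| / ||e_1||
= |8| / 1 = 8.0000

8.0000


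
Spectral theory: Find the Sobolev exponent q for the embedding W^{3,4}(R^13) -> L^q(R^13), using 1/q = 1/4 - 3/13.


Using the Sobolev embedding formula: 1/q = 1/p - k/n
1/q = 1/4 - 3/13 = 1/52
q = 1/(1/52) = 52

52.0000


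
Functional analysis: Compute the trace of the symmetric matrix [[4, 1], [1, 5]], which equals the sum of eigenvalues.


For a self-adjoint (symmetric) matrix, the eigenvalues are real.
The sum of eigenvalues equals the trace of the matrix.
trace = 4 + 5 = 9

9


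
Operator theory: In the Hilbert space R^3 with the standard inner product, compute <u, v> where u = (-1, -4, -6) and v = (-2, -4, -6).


Computing the standard inner product <u, v> = sum u_i * v_i
= -1*-2 + -4*-4 + -6*-6
= 2 + 16 + 36
= 54

54


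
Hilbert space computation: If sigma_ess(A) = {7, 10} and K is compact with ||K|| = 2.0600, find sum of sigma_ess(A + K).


By Weyl's theorem, the essential spectrum is invariant under compact perturbations.
sigma_ess(A + K) = sigma_ess(A) = {7, 10}
Sum = 7 + 10 = 17

17


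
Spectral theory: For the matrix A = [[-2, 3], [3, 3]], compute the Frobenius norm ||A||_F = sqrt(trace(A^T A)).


||A||_F^2 = sum a_ij^2
= (-2)^2 + 3^2 + 3^2 + 3^2
= 4 + 9 + 9 + 9 = 31
||A||_F = sqrt(31) = 5.5678

5.5678


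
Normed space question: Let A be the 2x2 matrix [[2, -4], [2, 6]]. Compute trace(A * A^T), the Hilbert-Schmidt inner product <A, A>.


trace(A * A^T) = sum of squares of all entries
= 2^2 + (-4)^2 + 2^2 + 6^2
= 4 + 16 + 4 + 36
= 60

60


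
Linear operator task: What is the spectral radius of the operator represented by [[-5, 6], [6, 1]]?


For a 2x2 matrix, eigenvalues satisfy lambda^2 - (trace)*lambda + det = 0
trace = -5 + 1 = -4
det = -5*1 - 6*6 = -41
discriminant = (-4)^2 - 4*(-41) = 180
spectral radius = max |eigenvalue| = 8.7082

8.7082


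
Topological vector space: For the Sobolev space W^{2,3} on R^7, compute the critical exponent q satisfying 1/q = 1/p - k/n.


Using the Sobolev embedding formula: 1/q = 1/p - k/n
1/q = 1/3 - 2/7 = 1/21
q = 1/(1/21) = 21

21.0000


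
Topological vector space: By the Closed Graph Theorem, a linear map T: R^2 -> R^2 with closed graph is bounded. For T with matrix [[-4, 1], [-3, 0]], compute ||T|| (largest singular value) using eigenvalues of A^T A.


A^T A = [[25, -4], [-4, 1]]
trace(A^T A) = 26, det(A^T A) = 9
discriminant = 26^2 - 4*9 = 640
Largest eigenvalue of A^T A = (trace + sqrt(disc))/2 = 25.6491
||T|| = sqrt(25.6491) = 5.0645

5.0645


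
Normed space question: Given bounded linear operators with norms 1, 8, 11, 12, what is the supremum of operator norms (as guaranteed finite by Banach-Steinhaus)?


By the Uniform Boundedness Principle, the supremum of norms is finite.
sup_k ||T_k|| = max(1, 8, 11, 12) = 12

12


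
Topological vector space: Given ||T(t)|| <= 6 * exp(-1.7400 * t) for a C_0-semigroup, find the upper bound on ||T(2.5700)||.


||T(2.5700)|| <= 6 * exp(-1.7400 * 2.5700)
= 6 * exp(-4.4718)
= 6 * 0.0114
= 0.0686

0.0686


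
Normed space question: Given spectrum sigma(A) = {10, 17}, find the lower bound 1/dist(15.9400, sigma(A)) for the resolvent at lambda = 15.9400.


dist(15.9400, {10, 17}) = min(|15.9400 - 10|, |15.9400 - 17|)
= min(5.9400, 1.0600) = 1.0600
Resolvent bound = 1/1.0600 = 0.9434

0.9434


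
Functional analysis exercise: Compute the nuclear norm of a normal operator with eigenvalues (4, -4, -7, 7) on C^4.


For a normal operator, singular values equal |eigenvalues|.
Trace norm = sum |lambda_i| = 4 + 4 + 7 + 7
= 22

22


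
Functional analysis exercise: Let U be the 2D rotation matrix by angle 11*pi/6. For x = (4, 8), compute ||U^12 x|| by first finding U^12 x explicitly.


U is a rotation by theta = 11*pi/6
U^12 = rotation by 12*theta = 132*pi/6 = 0*pi/6 (mod 2*pi)
cos(0*pi/6) = 1.0000, sin(0*pi/6) = 0.0000
U^12 x = (1.0000 * 4 - 0.0000 * 8, 0.0000 * 4 + 1.0000 * 8)
= (4.0000, 8.0000)
||U^12 x|| = sqrt(4.0000^2 + 8.0000^2) = sqrt(80.0000) = 8.9443

8.9443


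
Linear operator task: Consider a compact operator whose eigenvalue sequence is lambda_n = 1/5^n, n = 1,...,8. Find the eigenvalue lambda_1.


The eigenvalue formula gives lambda_1 = 1/5^1
= 1/5
= 0.2000

0.2000


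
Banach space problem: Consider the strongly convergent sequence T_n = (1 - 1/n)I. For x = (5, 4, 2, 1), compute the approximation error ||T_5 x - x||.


T_5 x - x = (1 - 1/5)x - x = -x/5
||x|| = sqrt(46) = 6.7823
||T_5 x - x|| = ||x||/5 = 6.7823/5 = 1.3565

1.3565


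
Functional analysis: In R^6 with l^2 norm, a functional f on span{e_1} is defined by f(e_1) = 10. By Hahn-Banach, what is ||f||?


The norm of f is given by ||f|| = sup_{||x||=1} |f(x)|.
On span{e_1}, ||e_1|| = 1, so ||f|| = |f(e_1)| / ||e_1||
= |10| / 1 = 10.0000

10.0000


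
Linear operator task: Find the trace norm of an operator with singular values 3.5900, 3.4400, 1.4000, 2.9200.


The nuclear norm is the sum of all singular values.
||T||_1 = 3.5900 + 3.4400 + 1.4000 + 2.9200
= 11.3500

11.3500


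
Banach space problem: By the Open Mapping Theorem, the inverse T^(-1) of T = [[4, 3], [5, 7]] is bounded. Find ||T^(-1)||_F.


det(T) = 4*7 - 3*5 = 13
T^(-1) = (1/13) * [[7, -3], [-5, 4]] = [[0.5385, -0.2308], [-0.3846, 0.3077]]
||T^(-1)||_F^2 = 0.5385^2 + (-0.2308)^2 + (-0.3846)^2 + 0.3077^2 = 0.5858
||T^(-1)||_F = sqrt(0.5858) = 0.7654

0.7654


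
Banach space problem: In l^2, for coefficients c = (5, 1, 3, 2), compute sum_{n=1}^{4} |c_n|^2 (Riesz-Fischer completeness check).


sum |c_n|^2 = 5^2 + 1^2 + 3^2 + 2^2
= 25 + 1 + 9 + 4
= 39

39


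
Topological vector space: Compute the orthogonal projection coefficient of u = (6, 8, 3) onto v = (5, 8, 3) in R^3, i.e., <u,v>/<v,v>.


Computing <u,v> = 6*5 + 8*8 + 3*3 = 103
Computing <v,v> = 5^2 + 8^2 + 3^2 = 98
Projection coefficient = 103/98 = 1.0510

1.0510


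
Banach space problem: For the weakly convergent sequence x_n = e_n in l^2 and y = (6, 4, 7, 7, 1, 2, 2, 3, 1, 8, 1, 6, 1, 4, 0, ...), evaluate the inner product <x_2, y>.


x_2 = e_2 is the standard basis vector with 1 in position 2.
<x_2, y> = y_2 = 4
As n -> infinity, <x_n, y> -> 0, confirming weak convergence of (x_n) to 0.

4


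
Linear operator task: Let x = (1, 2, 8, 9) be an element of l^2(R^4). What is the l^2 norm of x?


The l^2 norm = (sum |x_i|^2)^(1/2)
Sum of 2th powers = 1 + 4 + 64 + 81 = 150
||x||_2 = (150)^(1/2) = 12.2474

12.2474


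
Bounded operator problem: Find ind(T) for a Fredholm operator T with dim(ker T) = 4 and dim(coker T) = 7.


The Fredholm index is defined as ind(T) = dim(ker T) - dim(coker T)
= 4 - 7
= -3

-3


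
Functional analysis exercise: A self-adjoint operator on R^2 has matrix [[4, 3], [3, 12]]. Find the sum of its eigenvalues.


For a self-adjoint (symmetric) matrix, the eigenvalues are real.
The sum of eigenvalues equals the trace of the matrix.
trace = 4 + 12 = 16

16


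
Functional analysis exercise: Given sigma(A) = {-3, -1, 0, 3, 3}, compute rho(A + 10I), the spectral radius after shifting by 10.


Spectrum of A + 10I = {7, 9, 10, 13, 13}
Spectral radius = max |lambda| over the shifted spectrum
= max(7, 9, 10, 13, 13) = 13

13


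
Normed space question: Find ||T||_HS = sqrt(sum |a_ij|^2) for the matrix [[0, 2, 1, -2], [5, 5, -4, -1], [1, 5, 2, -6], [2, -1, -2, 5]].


The Hilbert-Schmidt norm is sqrt(sum of squares of all entries).
Sum of squares = 0^2 + 2^2 + 1^2 + (-2)^2 + 5^2 + 5^2 + (-4)^2 + (-1)^2 + 1^2 + 5^2 + 2^2 + (-6)^2 + 2^2 + (-1)^2 + (-2)^2 + 5^2
= 0 + 4 + 1 + 4 + 25 + 25 + 16 + 1 + 1 + 25 + 4 + 36 + 4 + 1 + 4 + 25 = 176
||T||_HS = sqrt(176) = 13.2665

13.2665


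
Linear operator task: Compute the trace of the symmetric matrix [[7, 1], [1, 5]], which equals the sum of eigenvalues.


For a self-adjoint (symmetric) matrix, the eigenvalues are real.
The sum of eigenvalues equals the trace of the matrix.
trace = 7 + 5 = 12

12


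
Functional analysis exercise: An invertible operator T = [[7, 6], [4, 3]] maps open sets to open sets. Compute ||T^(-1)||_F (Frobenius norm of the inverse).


det(T) = 7*3 - 6*4 = -3
T^(-1) = (1/-3) * [[3, -6], [-4, 7]] = [[-1.0000, 2.0000], [1.3333, -2.3333]]
||T^(-1)||_F^2 = (-1.0000)^2 + 2.0000^2 + 1.3333^2 + (-2.3333)^2 = 12.2222
||T^(-1)||_F = sqrt(12.2222) = 3.4960

3.4960


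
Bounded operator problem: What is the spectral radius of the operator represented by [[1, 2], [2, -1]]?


For a 2x2 matrix, eigenvalues satisfy lambda^2 - (trace)*lambda + det = 0
trace = 1 + -1 = 0
det = 1*-1 - 2*2 = -5
discriminant = 0^2 - 4*(-5) = 20
spectral radius = max |eigenvalue| = 2.2361

2.2361


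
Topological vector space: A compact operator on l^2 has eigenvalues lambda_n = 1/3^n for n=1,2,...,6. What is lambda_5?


The eigenvalue formula gives lambda_5 = 1/3^5
= 1/243
= 0.0041

0.0041


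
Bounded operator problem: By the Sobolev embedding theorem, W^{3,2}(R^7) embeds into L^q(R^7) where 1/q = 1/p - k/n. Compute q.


Using the Sobolev embedding formula: 1/q = 1/p - k/n
1/q = 1/2 - 3/7 = 1/14
q = 1/(1/14) = 14

14.0000


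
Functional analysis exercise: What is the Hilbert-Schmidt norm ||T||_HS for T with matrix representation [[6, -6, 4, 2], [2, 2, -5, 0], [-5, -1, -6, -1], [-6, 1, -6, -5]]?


The Hilbert-Schmidt norm is sqrt(sum of squares of all entries).
Sum of squares = 6^2 + (-6)^2 + 4^2 + 2^2 + 2^2 + 2^2 + (-5)^2 + 0^2 + (-5)^2 + (-1)^2 + (-6)^2 + (-1)^2 + (-6)^2 + 1^2 + (-6)^2 + (-5)^2
= 36 + 36 + 16 + 4 + 4 + 4 + 25 + 0 + 25 + 1 + 36 + 1 + 36 + 1 + 36 + 25 = 286
||T||_HS = sqrt(286) = 16.9115

16.9115


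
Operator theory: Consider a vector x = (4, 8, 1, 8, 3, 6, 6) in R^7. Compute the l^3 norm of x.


The l^3 norm = (sum |x_i|^3)^(1/3)
Sum of 3th powers = 64 + 512 + 1 + 512 + 27 + 216 + 216 = 1548
||x||_3 = (1548)^(1/3) = 11.5680

11.5680


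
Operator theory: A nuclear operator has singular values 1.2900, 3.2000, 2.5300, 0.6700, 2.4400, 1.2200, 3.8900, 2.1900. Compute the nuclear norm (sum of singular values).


The nuclear norm is the sum of all singular values.
||T||_1 = 1.2900 + 3.2000 + 2.5300 + 0.6700 + 2.4400 + 1.2200 + 3.8900 + 2.1900
= 17.4300

17.4300


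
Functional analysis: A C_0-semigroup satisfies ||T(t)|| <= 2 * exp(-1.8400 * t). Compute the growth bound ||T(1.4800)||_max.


||T(1.4800)|| <= 2 * exp(-1.8400 * 1.4800)
= 2 * exp(-2.7232)
= 2 * 0.0657
= 0.1313

0.1313


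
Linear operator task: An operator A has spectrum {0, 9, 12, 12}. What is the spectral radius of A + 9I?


Spectrum of A + 9I = {9, 18, 21, 21}
Spectral radius = max |lambda| over the shifted spectrum
= max(9, 18, 21, 21) = 21

21


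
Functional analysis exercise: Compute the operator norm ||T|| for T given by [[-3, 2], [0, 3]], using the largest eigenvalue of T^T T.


A^T A = [[9, -6], [-6, 13]]
trace(A^T A) = 22, det(A^T A) = 81
discriminant = 22^2 - 4*81 = 160
Largest eigenvalue of A^T A = (trace + sqrt(disc))/2 = 17.3246
||T|| = sqrt(17.3246) = 4.1623

4.1623


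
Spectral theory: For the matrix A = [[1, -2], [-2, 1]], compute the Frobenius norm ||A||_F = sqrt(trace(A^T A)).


||A||_F^2 = sum a_ij^2
= 1^2 + (-2)^2 + (-2)^2 + 1^2
= 1 + 4 + 4 + 1 = 10
||A||_F = sqrt(10) = 3.1623

3.1623


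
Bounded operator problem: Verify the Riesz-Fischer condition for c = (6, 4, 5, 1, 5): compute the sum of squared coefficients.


sum |c_n|^2 = 6^2 + 4^2 + 5^2 + 1^2 + 5^2
= 36 + 16 + 25 + 1 + 25
= 103

103


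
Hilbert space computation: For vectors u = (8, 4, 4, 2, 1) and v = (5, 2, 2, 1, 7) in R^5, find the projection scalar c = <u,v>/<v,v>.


Computing <u,v> = 8*5 + 4*2 + 4*2 + 2*1 + 1*7 = 65
Computing <v,v> = 5^2 + 2^2 + 2^2 + 1^2 + 7^2 = 83
Projection coefficient = 65/83 = 0.7831

0.7831


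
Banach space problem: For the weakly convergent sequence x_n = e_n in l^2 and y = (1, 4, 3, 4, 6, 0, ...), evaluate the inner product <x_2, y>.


x_2 = e_2 is the standard basis vector with 1 in position 2.
<x_2, y> = y_2 = 4
As n -> infinity, <x_n, y> -> 0, confirming weak convergence of (x_n) to 0.

4


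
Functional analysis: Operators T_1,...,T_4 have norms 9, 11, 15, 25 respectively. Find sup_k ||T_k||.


By the Uniform Boundedness Principle, the supremum of norms is finite.
sup_k ||T_k|| = max(9, 11, 15, 25) = 25

25


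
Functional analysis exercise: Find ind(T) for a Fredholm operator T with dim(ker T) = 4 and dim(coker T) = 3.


The Fredholm index is defined as ind(T) = dim(ker T) - dim(coker T)
= 4 - 3
= 1

1


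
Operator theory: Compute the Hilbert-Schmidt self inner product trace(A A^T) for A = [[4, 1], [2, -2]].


trace(A * A^T) = sum of squares of all entries
= 4^2 + 1^2 + 2^2 + (-2)^2
= 16 + 1 + 4 + 4
= 25

25


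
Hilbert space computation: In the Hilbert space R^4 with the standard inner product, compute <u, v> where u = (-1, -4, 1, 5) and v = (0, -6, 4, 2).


Computing the standard inner product <u, v> = sum u_i * v_i
= -1*0 + -4*-6 + 1*4 + 5*2
= 0 + 24 + 4 + 10
= 38

38


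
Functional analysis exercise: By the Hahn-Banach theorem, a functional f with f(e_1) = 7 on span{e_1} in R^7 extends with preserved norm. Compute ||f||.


The norm of f is given by ||f|| = sup_{||x||=1} |f(x)|.
On span{e_1}, ||e_1|| = 1, so ||f|| = |f(e_1)| / ||e_1||
= |7| / 1 = 7.0000

7.0000


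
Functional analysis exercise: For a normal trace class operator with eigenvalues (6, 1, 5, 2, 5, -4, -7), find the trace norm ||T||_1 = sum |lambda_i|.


For a normal operator, singular values equal |eigenvalues|.
Trace norm = sum |lambda_i| = 6 + 1 + 5 + 2 + 5 + 4 + 7
= 30

30


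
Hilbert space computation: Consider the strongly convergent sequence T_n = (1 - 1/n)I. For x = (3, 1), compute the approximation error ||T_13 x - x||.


T_13 x - x = (1 - 1/13)x - x = -x/13
||x|| = sqrt(10) = 3.1623
||T_13 x - x|| = ||x||/13 = 3.1623/13 = 0.2433

0.2433


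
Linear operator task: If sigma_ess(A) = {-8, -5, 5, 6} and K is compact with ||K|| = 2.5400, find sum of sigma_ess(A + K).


By Weyl's theorem, the essential spectrum is invariant under compact perturbations.
sigma_ess(A + K) = sigma_ess(A) = {-8, -5, 5, 6}
Sum = -8 + -5 + 5 + 6 = -2

-2


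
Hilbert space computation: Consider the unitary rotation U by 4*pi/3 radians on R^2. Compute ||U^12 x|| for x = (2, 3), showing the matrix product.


U is a rotation by theta = 4*pi/3
U^12 = rotation by 12*theta = 48*pi/3 = 0*pi/3 (mod 2*pi)
cos(0*pi/3) = 1.0000, sin(0*pi/3) = 0.0000
U^12 x = (1.0000 * 2 - 0.0000 * 3, 0.0000 * 2 + 1.0000 * 3)
= (2.0000, 3.0000)
||U^12 x|| = sqrt(2.0000^2 + 3.0000^2) = sqrt(13.0000) = 3.6056

3.6056


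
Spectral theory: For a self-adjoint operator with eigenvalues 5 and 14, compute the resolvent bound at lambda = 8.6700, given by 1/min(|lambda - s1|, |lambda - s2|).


dist(8.6700, {5, 14}) = min(|8.6700 - 5|, |8.6700 - 14|)
= min(3.6700, 5.3300) = 3.6700
Resolvent bound = 1/3.6700 = 0.2725

0.2725


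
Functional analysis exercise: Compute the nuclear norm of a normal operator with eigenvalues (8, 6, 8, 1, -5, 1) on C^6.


For a normal operator, singular values equal |eigenvalues|.
Trace norm = sum |lambda_i| = 8 + 6 + 8 + 1 + 5 + 1
= 29

29


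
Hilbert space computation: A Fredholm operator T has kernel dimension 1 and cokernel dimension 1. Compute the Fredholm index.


The Fredholm index is defined as ind(T) = dim(ker T) - dim(coker T)
= 1 - 1
= 0

0


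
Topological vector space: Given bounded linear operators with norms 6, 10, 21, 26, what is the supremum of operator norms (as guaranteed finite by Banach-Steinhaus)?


By the Uniform Boundedness Principle, the supremum of norms is finite.
sup_k ||T_k|| = max(6, 10, 21, 26) = 26

26


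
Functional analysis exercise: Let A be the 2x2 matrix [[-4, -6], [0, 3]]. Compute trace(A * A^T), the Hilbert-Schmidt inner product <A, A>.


trace(A * A^T) = sum of squares of all entries
= (-4)^2 + (-6)^2 + 0^2 + 3^2
= 16 + 36 + 0 + 9
= 61

61


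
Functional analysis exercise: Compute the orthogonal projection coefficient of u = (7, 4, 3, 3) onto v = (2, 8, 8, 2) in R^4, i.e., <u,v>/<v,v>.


Computing <u,v> = 7*2 + 4*8 + 3*8 + 3*2 = 76
Computing <v,v> = 2^2 + 8^2 + 8^2 + 2^2 = 136
Projection coefficient = 76/136 = 0.5588

0.5588


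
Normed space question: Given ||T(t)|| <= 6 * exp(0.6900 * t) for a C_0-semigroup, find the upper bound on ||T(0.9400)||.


||T(0.9400)|| <= 6 * exp(0.6900 * 0.9400)
= 6 * exp(0.6486)
= 6 * 1.9129
= 11.4772

11.4772


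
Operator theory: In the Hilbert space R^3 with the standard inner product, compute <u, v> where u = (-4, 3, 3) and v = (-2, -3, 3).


Computing the standard inner product <u, v> = sum u_i * v_i
= -4*-2 + 3*-3 + 3*3
= 8 + -9 + 9
= 8

8


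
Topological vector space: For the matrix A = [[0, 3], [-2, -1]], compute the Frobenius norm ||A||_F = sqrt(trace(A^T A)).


||A||_F^2 = sum a_ij^2
= 0^2 + 3^2 + (-2)^2 + (-1)^2
= 0 + 9 + 4 + 1 = 14
||A||_F = sqrt(14) = 3.7417

3.7417


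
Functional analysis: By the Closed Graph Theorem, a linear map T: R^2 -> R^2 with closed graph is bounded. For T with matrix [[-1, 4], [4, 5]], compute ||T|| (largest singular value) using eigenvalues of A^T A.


A^T A = [[17, 16], [16, 41]]
trace(A^T A) = 58, det(A^T A) = 441
discriminant = 58^2 - 4*441 = 1600
Largest eigenvalue of A^T A = (trace + sqrt(disc))/2 = 49.0000
||T|| = sqrt(49.0000) = 7.0000

7.0000


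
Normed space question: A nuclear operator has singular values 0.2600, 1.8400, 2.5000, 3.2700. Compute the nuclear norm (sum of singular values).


The nuclear norm is the sum of all singular values.
||T||_1 = 0.2600 + 1.8400 + 2.5000 + 3.2700
= 7.8700

7.8700


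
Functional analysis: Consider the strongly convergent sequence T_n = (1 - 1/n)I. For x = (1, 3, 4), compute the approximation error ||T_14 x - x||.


T_14 x - x = (1 - 1/14)x - x = -x/14
||x|| = sqrt(26) = 5.0990
||T_14 x - x|| = ||x||/14 = 5.0990/14 = 0.3642

0.3642


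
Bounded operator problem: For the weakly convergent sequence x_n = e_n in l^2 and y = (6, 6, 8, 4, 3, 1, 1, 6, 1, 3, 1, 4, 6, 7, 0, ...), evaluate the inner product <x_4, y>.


x_4 = e_4 is the standard basis vector with 1 in position 4.
<x_4, y> = y_4 = 4
As n -> infinity, <x_n, y> -> 0, confirming weak convergence of (x_n) to 0.

4


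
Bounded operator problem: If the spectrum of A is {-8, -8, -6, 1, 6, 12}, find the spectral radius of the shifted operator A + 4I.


Spectrum of A + 4I = {-4, -4, -2, 5, 10, 16}
Spectral radius = max |lambda| over the shifted spectrum
= max(4, 4, 2, 5, 10, 16) = 16

16


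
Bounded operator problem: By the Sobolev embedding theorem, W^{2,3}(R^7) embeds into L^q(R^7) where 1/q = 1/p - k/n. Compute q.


Using the Sobolev embedding formula: 1/q = 1/p - k/n
1/q = 1/3 - 2/7 = 1/21
q = 1/(1/21) = 21

21.0000


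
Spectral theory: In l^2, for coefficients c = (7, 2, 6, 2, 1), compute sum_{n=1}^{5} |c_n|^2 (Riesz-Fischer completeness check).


sum |c_n|^2 = 7^2 + 2^2 + 6^2 + 2^2 + 1^2
= 49 + 4 + 36 + 4 + 1
= 94

94


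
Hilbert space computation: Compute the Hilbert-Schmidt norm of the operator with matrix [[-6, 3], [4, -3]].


The Hilbert-Schmidt norm is sqrt(sum of squares of all entries).
Sum of squares = (-6)^2 + 3^2 + 4^2 + (-3)^2
= 36 + 9 + 16 + 9 = 70
||T||_HS = sqrt(70) = 8.3666

8.3666


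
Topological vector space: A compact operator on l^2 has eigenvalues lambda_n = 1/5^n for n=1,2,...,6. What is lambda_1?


The eigenvalue formula gives lambda_1 = 1/5^1
= 1/5
= 0.2000

0.2000


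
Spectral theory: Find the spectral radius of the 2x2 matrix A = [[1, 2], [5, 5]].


For a 2x2 matrix, eigenvalues satisfy lambda^2 - (trace)*lambda + det = 0
trace = 1 + 5 = 6
det = 1*5 - 2*5 = -5
discriminant = 6^2 - 4*(-5) = 56
spectral radius = max |eigenvalue| = 6.7417

6.7417


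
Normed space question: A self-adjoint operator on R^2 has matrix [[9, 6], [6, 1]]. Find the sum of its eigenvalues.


For a self-adjoint (symmetric) matrix, the eigenvalues are real.
The sum of eigenvalues equals the trace of the matrix.
trace = 9 + 1 = 10

10


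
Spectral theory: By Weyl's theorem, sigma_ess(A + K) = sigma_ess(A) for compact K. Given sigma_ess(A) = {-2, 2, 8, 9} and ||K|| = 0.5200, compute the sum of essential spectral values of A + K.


By Weyl's theorem, the essential spectrum is invariant under compact perturbations.
sigma_ess(A + K) = sigma_ess(A) = {-2, 2, 8, 9}
Sum = -2 + 2 + 8 + 9 = 17

17


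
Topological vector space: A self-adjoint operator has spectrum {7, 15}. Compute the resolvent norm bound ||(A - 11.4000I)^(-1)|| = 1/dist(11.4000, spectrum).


dist(11.4000, {7, 15}) = min(|11.4000 - 7|, |11.4000 - 15|)
= min(4.4000, 3.6000) = 3.6000
Resolvent bound = 1/3.6000 = 0.2778

0.2778


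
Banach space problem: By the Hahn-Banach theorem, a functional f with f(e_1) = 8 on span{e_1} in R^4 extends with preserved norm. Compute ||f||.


The norm of f is given by ||f|| = sup_{||x||=1} |f(x)|.
On span{e_1}, ||e_1|| = 1, so ||f|| = |f(e_1)| / ||e_1||
= |8| / 1 = 8.0000

8.0000


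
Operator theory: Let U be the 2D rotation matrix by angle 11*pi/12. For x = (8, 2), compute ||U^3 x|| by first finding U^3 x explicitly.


U is a rotation by theta = 11*pi/12
U^3 = rotation by 3*theta = 33*pi/12 = 9*pi/12 (mod 2*pi)
cos(9*pi/12) = -0.7071, sin(9*pi/12) = 0.7071
U^3 x = (-0.7071 * 8 - 0.7071 * 2, 0.7071 * 8 + -0.7071 * 2)
= (-7.0711, 4.2426)
||U^3 x|| = sqrt((-7.0711)^2 + 4.2426^2) = sqrt(68.0000) = 8.2462

8.2462


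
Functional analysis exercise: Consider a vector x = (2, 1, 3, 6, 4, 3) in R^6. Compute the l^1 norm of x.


The l^1 norm equals the sum of absolute values of all components.
||x||_1 = 2 + 1 + 3 + 6 + 4 + 3
= 19

19.0000


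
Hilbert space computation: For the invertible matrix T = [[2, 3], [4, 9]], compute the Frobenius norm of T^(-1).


det(T) = 2*9 - 3*4 = 6
T^(-1) = (1/6) * [[9, -3], [-4, 2]] = [[1.5000, -0.5000], [-0.6667, 0.3333]]
||T^(-1)||_F^2 = 1.5000^2 + (-0.5000)^2 + (-0.6667)^2 + 0.3333^2 = 3.0556
||T^(-1)||_F = sqrt(3.0556) = 1.7480

1.7480


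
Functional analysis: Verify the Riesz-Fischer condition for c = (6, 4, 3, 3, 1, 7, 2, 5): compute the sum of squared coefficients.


sum |c_n|^2 = 6^2 + 4^2 + 3^2 + 3^2 + 1^2 + 7^2 + 2^2 + 5^2
= 36 + 16 + 9 + 9 + 1 + 49 + 4 + 25
= 149

149


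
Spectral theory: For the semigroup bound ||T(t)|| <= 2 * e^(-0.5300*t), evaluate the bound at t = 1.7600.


||T(1.7600)|| <= 2 * exp(-0.5300 * 1.7600)
= 2 * exp(-0.9328)
= 2 * 0.3935
= 0.7869

0.7869


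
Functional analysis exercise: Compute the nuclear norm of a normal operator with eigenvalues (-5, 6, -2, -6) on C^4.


For a normal operator, singular values equal |eigenvalues|.
Trace norm = sum |lambda_i| = 5 + 6 + 2 + 6
= 19

19


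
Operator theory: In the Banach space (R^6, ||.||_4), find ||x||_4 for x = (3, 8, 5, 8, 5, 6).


The l^4 norm = (sum |x_i|^4)^(1/4)
Sum of 4th powers = 81 + 4096 + 625 + 4096 + 625 + 1296 = 10819
||x||_4 = (10819)^(1/4) = 10.1987

10.1987
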